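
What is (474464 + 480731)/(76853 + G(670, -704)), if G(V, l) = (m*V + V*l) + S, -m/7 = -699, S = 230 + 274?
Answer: 955195/2883987 ≈ 0.33121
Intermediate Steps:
S = 504
m = 4893 (m = -7*(-699) = 4893)
G(V, l) = 504 + 4893*V + V*l (G(V, l) = (4893*V + V*l) + 504 = 504 + 4893*V + V*l)
(474464 + 480731)/(76853 + G(670, -704)) = (474464 + 480731)/(76853 + (504 + 4893*670 + 670*(-704))) = 955195/(76853 + (504 + 3278310 - 471680)) = 955195/(76853 + 2807134) = 955195/2883987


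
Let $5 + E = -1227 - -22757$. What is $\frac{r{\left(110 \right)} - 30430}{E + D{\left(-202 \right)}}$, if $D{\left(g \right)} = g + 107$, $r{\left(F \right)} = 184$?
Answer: $- \frac{15123}{10715} \approx -1.4114$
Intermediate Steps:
$D{\left(g \right)} = 107 + g$
$E = 21525$ ($E = -5 - -21530 = -5 + \left(-1227 + 22757\right) = -5 + 21530 = 21525$)
$\frac{r{\left(110 \right)} - 30430}{E + D{\left(-202 \right)}} = \frac{184 - 30430}{21525 + \left(107 - 202\right)} = - \frac{30246}{21525 - 95} = - \frac{30246}{21430} = \left(-30246\right) \frac{1}{21430} = - \frac{15123}{10715}$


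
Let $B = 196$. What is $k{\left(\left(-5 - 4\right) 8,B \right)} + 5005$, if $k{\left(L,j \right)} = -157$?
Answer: $4848$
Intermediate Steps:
$k{\left(\left(-5 - 4\right) 8,B \right)} + 5005 = -157 + 5005 = 4848$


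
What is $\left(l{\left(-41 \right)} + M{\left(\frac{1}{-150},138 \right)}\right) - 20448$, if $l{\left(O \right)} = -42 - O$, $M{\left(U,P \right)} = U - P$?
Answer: $- \frac{3088051}{150} \approx -20587.0$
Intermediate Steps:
$\left(l{\left(-41 \right)} + M{\left(\frac{1}{-150},138 \right)}\right) - 20448 = \left(\left(-42 - -41\right) + \left(\frac{1}{-150} - 138\right)\right) - 20448 = \left(\left(-42 + 41\right) - \frac{20701}{150}\right) - 20448 = \left(-1 - \frac{20701}{150}\right) - 20448 = - \frac{20851}{150} - 20448 = - \frac{3088051}{150}$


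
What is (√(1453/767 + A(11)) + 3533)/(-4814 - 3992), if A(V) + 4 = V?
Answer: -3533/8806 - 3*√581386/6754202 ≈ -0.40154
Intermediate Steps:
A(V) = -4 + V
(√(1453/767 + A(11)) + 3533)/(-4814 - 3992) = (√(1453/767 + (-4 + 11)) + 3533)/(-4814 - 3992) = (√(1453*(1/767) + 7) + 3533)/(-8806) = (√(1453/767 + 7) + 3533)*(-1/8806) = (√(6822/767) + 3533)*(-1/8806) = (3*√581386/767 + 3533)*(-1/8806) = (3533 + 3*√581386/767)*(-1/8806) = -3533/8806 - 3*√581386/6754202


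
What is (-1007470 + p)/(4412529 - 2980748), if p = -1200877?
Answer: -2208347/1431781 ≈ -1.5424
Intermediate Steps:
(-1007470 + p)/(4412529 - 2980748) = (-1007470 - 1200877)/(4412529 - 2980748) = -2208347/1431781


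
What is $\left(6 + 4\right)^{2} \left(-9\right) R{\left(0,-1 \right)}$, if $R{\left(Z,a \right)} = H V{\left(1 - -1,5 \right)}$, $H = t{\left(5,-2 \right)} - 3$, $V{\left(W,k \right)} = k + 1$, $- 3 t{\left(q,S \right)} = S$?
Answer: $12600$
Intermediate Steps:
$t{\left(q,S \right)} = - \frac{S}{3}$
$V{\left(W,k \right)} = 1 + k$
$H = - \frac{7}{3}$ ($H = \left(- \frac{1}{3}\right) \left(-2\right) - 3 = \frac{2}{3} - 3 = - \frac{7}{3} \approx -2.3333$)
$R{\left(Z,a \right)} = -14$ ($R{\left(Z,a \right)} = - \frac{7 \left(1 + 5\right)}{3} = \left(- \frac{7}{3}\right) 6 = -14$)
$\left(6 + 4\right)^{2} \left(-9\right) R{\left(0,-1 \right)} = \left(6 + 4\right)^{2} \left(-9\right) \left(-14\right) = 10^{2} \left(-9\right) \left(-14\right) = 100 \left(-9\right) \left(-14\right) = \left(-900\right) \left(-14\right) = 12600$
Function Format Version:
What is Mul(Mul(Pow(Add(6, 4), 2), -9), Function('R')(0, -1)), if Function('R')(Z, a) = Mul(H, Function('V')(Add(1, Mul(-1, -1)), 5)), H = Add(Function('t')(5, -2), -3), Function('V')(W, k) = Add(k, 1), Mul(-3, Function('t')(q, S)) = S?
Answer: 12600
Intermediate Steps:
Function('t')(q, S) = Mul(Rational(-1, 3), S)
Function('V')(W, k) = Add(1, k)
H = Rational(-7, 3) (H = Add(Mul(Rational(-1, 3), -2), -3) = Add(Rational(2, 3), -3) = Rational(-7, 3) ≈ -2.3333)
Function('R')(Z, a) = -14 (Function('R')(Z, a) = Mul(Rational(-7, 3), Add(1, 5)) = Mul(Rational(-7, 3), 6) = -14)
Mul(Mul(Pow(Add(6, 4), 2), -9), Function('R')(0, -1)) = Mul(Mul(Pow(Add(6, 4), 2), -9), -14) = Mul(Mul(Pow(10, 2), -9), -14) = Mul(Mul(100, -9), -14) = Mul(-900, -14) = 12600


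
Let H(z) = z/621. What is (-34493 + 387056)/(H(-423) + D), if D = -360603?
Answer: -784737/802634 ≈ -0.97770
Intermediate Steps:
H(z) = z/621 (H(z) = z*(1/621) = z/621)
(-34493 + 387056)/(H(-423) + D) = (-34493 + 387056)/((1/621)*(-423) - 360603) = 352563/(-47/69 - 360603) = 352563/(-24881654/69) = 352563*(-69/24881654) = -784737/802634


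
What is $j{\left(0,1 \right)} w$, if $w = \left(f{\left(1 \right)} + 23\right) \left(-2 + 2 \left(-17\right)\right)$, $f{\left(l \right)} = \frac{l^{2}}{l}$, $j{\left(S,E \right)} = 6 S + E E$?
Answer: $-864$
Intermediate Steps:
$j{\left(S,E \right)} = E^{2} + 6 S$ ($j{\left(S,E \right)} = 6 S + E^{2} = E^{2} + 6 S$)
$f{\left(l \right)} = l$
$w = -864$ ($w = \left(1 + 23\right) \left(-2 + 2 \left(-17\right)\right) = 24 \left(-2 - 34\right) = 24 \left(-36\right) = -864$)
$j{\left(0,1 \right)} w = \left(1^{2} + 6 \cdot 0\right) \left(-864\right) = \left(1 + 0\right) \left(-864\right) = 1 \left(-864\right) = -864$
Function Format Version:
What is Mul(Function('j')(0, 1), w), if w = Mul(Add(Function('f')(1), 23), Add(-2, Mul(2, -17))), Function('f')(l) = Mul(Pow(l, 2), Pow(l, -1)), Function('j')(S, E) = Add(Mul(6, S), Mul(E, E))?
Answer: -864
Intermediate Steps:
Function('j')(S, E) = Add(Pow(E, 2), Mul(6, S)) (Function('j')(S, E) = Add(Mul(6, S), Pow(E, 2)) = Add(Pow(E, 2), Mul(6, S)))
Function('f')(l) = l
w = -864 (w = Mul(Add(1, 23), Add(-2, Mul(2, -17))) = Mul(24, Add(-2, -34)) = Mul(24, -36) = -864)
Mul(Function('j')(0, 1), w) = Mul(Add(Pow(1, 2), Mul(6, 0)), -864) = Mul(Add(1, 0), -864) = Mul(1, -864) = -864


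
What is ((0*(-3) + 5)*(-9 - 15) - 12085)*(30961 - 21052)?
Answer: -120939345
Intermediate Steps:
((0*(-3) + 5)*(-9 - 15) - 12085)*(30961 - 21052) = ((0 + 5)*(-24) - 12085)*9909 = (5*(-24) - 12085)*9909 = (-120 - 12085)*9909 = -12205*9909 = -120939345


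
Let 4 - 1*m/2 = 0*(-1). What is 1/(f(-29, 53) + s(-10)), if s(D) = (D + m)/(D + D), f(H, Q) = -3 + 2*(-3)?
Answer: -10/89 ≈ -0.11236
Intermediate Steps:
m = 8 (m = 8 - 0*(-1) = 8 - 2*0 = 8 + 0 = 8)
f(H, Q) = -9 (f(H, Q) = -3 - 6 = -9)
s(D) = (8 + D)/(2*D) (s(D) = (D + 8)/(D + D) = (8 + D)/((2*D)) = (8 + D)*(1/(2*D)) = (8 + D)/(2*D))
1/(f(-29, 53) + s(-10)) = 1/(-9 + (½)*(8 - 10)/(-10)) = 1/(-9 + (½)*(-⅒)*(-2)) = 1/(-9 + ⅒) = 1/(-89/10) = -10/89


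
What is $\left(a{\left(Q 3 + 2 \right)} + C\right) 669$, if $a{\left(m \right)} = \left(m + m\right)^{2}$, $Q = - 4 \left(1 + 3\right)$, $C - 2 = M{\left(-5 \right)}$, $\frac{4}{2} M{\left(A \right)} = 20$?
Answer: $5670444$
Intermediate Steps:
$M{\left(A \right)} = 10$ ($M{\left(A \right)} = \frac{1}{2} \cdot 20 = 10$)
$C = 12$ ($C = 2 + 10 = 12$)
$Q = -16$ ($Q = \left(-4\right) 4 = -16$)
$a{\left(m \right)} = 4 m^{2}$ ($a{\left(m \right)} = \left(2 m\right)^{2} = 4 m^{2}$)
$\left(a{\left(Q 3 + 2 \right)} + C\right) 669 = \left(4 \left(\left(-16\right) 3 + 2\right)^{2} + 12\right) 669 = \left(4 \left(-48 + 2\right)^{2} + 12\right) 669 = \left(4 \left(-46\right)^{2} + 12\right) 669 = \left(4 \cdot 2116 + 12\right) 669 = \left(8464 + 12\right) 669 = 8476 \cdot 669 = 5670444$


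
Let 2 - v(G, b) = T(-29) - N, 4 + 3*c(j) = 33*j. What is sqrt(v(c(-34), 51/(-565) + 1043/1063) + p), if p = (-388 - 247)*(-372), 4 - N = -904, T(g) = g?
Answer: 3*sqrt(26351) ≈ 486.99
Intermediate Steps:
N = 908 (N = 4 - 1*(-904) = 4 + 904 = 908)
c(j) = -4/3 + 11*j (c(j) = -4/3 + (33*j)/3 = -4/3 + 11*j)
v(G, b) = 939 (v(G, b) = 2 - (-29 - 1*908) = 2 - (-29 - 908) = 2 - 1*(-937) = 2 + 937 = 939)
p = 236220 (p = -635*(-372) = 236220)
sqrt(v(c(-34), 51/(-565) + 1043/1063) + p) = sqrt(939 + 236220) = sqrt(237159) = 3*sqrt(26351)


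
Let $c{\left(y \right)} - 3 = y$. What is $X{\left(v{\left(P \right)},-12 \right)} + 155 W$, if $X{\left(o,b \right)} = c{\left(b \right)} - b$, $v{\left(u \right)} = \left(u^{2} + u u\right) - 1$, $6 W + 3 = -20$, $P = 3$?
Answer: $- \frac{3547}{6} \approx -591.17$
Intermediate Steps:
$W = - \frac{23}{6}$ ($W = - \frac{1}{2} + \frac{1}{6} \left(-20\right) = - \frac{1}{2} - \frac{10}{3} = - \frac{23}{6} \approx -3.8333$)
$c{\left(y \right)} = 3 + y$
$v{\left(u \right)} = -1 + 2 u^{2}$ ($v{\left(u \right)} = \left(u^{2} + u^{2}\right) - 1 = 2 u^{2} - 1 = -1 + 2 u^{2}$)
$X{\left(o,b \right)} = 3$ ($X{\left(o,b \right)} = \left(3 + b\right) - b = 3$)
$X{\left(v{\left(P \right)},-12 \right)} + 155 W = 3 + 155 \left(- \frac{23}{6}\right) = 3 - \frac{3565}{6} = - \frac{3547}{6}$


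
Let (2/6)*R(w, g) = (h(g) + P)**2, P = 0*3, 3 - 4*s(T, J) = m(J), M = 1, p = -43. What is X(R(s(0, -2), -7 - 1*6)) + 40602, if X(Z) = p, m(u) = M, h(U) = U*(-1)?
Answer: 40559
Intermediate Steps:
h(U) = -U
m(u) = 1
s(T, J) = 1/2 (s(T, J) = 3/4 - 1/4*1 = 3/4 - 1/4 = 1/2)
P = 0
R(w, g) = 3*g**2 (R(w, g) = 3*(-g + 0)**2 = 3*(-g)**2 = 3*g**2)
X(Z) = -43
X(R(s(0, -2), -7 - 1*6)) + 40602 = -43 + 40602 = 40559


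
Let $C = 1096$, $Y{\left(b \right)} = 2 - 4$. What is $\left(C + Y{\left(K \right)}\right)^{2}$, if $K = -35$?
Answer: $1196836$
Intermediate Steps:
$Y{\left(b \right)} = -2$ ($Y{\left(b \right)} = 2 - 4 = -2$)
$\left(C + Y{\left(K \right)}\right)^{2} = \left(1096 - 2\right)^{2} = 1094^{2} = 1196836$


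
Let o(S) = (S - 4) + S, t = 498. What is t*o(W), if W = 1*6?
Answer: 3984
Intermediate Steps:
W = 6
o(S) = -4 + 2*S (o(S) = (-4 + S) + S = -4 + 2*S)
t*o(W) = 498*(-4 + 2*6) = 498*(-4 + 12) = 498*8 = 3984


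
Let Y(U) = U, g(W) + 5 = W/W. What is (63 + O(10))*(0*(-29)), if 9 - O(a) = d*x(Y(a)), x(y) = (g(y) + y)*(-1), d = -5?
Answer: 0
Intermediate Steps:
g(W) = -4 (g(W) = -5 + W/W = -5 + 1 = -4)
x(y) = 4 - y (x(y) = (-4 + y)*(-1) = 4 - y)
O(a) = 29 - 5*a (O(a) = 9 - (-5)*(4 - a) = 9 - (-20 + 5*a) = 9 + (20 - 5*a) = 29 - 5*a)
(63 + O(10))*(0*(-29)) = (63 + (29 - 5*10))*(0*(-29)) = (63 + (29 - 50))*0 = (63 - 21)*0 = 42*0 = 0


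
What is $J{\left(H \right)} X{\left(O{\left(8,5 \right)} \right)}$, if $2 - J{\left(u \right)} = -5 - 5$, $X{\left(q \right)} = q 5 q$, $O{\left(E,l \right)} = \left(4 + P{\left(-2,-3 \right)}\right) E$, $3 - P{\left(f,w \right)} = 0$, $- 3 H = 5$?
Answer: $188160$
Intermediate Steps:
$H = - \frac{5}{3}$ ($H = \left(- \frac{1}{3}\right) 5 = - \frac{5}{3} \approx -1.6667$)
$P{\left(f,w \right)} = 3$ ($P{\left(f,w \right)} = 3 - 0 = 3 + 0 = 3$)
$O{\left(E,l \right)} = 7 E$ ($O{\left(E,l \right)} = \left(4 + 3\right) E = 7 E$)
$X{\left(q \right)} = 5 q^{2}$ ($X{\left(q \right)} = 5 q q = 5 q^{2}$)
$J{\left(u \right)} = 12$ ($J{\left(u \right)} = 2 - \left(-5 - 5\right) = 2 - -10 = 2 + 10 = 12$)
$J{\left(H \right)} X{\left(O{\left(8,5 \right)} \right)} = 12 \cdot 5 \left(7 \cdot 8\right)^{2} = 12 \cdot 5 \cdot 56^{2} = 12 \cdot 5 \cdot 3136 = 12 \cdot 15680 = 188160$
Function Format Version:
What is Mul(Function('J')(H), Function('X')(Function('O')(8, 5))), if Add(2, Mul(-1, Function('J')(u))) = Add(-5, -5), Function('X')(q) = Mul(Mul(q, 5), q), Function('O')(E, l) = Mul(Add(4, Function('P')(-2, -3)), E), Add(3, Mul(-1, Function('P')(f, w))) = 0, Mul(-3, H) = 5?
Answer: 188160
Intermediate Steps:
H = Rational(-5, 3) (H = Mul(Rational(-1, 3), 5) = Rational(-5, 3) ≈ -1.6667)
Function('P')(f, w) = 3 (Function('P')(f, w) = Add(3, Mul(-1, 0)) = Add(3, 0) = 3)
Function('O')(E, l) = Mul(7, E) (Function('O')(E, l) = Mul(Add(4, 3), E) = Mul(7, E))
Function('X')(q) = Mul(5, Pow(q, 2)) (Function('X')(q) = Mul(Mul(5, q), q) = Mul(5, Pow(q, 2)))
Function('J')(u) = 12 (Function('J')(u) = Add(2, Mul(-1, Add(-5, -5))) = Add(2, Mul(-1, -10)) = Add(2, 10) = 12)
Mul(Function('J')(H), Function('X')(Function('O')(8, 5))) = Mul(12, Mul(5, Pow(Mul(7, 8), 2))) = Mul(12, Mul(5, Pow(56, 2))) = Mul(12, Mul(5, 3136)) = Mul(12, 15680) = 188160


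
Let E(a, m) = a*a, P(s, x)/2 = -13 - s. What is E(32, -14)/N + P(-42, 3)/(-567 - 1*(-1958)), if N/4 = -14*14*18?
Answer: -18934/613431 ≈ -0.030866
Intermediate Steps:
P(s, x) = -26 - 2*s (P(s, x) = 2*(-13 - s) = -26 - 2*s)
E(a, m) = a**2
N = -14112 (N = 4*(-14*14*18) = 4*(-196*18) = 4*(-3528) = -14112)
E(32, -14)/N + P(-42, 3)/(-567 - 1*(-1958)) = 32**2/(-14112) + (-26 - 2*(-42))/(-567 - 1*(-1958)) = 1024*(-1/14112) + (-26 + 84)/(-567 + 1958) = -32/441 + 58/1391 = -18934/613431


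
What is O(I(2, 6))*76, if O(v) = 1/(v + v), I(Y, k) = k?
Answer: 19/3 ≈ 6.3333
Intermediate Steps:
O(v) = 1/(2*v)
O(I(2, 6))*76 = ((1/2)/6)*76 = ((1/2)*(1/6))*76 = (1/12)*76 = 19/3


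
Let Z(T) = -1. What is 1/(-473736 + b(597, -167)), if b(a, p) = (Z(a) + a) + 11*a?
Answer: -1/466573 ≈ -2.1433e-6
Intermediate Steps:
b(a, p) = -1 + 12*a (b(a, p) = (-1 + a) + 11*a = -1 + 12*a)
1/(-473736 + b(597, -167)) = 1/(-473736 + (-1 + 12*597)) = 1/(-473736 + (-1 + 7164)) = 1/(-473736 + 7163) = 1/(-466573) = -1/466573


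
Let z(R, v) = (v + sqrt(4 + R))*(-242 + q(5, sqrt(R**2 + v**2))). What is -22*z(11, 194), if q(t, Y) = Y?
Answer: 1032856 - 4268*sqrt(37757) - 22*sqrt(566355) + 5324*sqrt(15) ≈ 2.0760e+5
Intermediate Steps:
z(R, v) = (-242 + sqrt(R**2 + v**2))*(v + sqrt(4 + R)) (z(R, v) = (v + sqrt(4 + R))*(-242 + sqrt(R**2 + v**2)) = (-242 + sqrt(R**2 + v**2))*(v + sqrt(4 + R)))
-22*z(11, 194) = -22*(-242*194 - 242*sqrt(4 + 11) + 194*sqrt(11**2 + 194**2) + sqrt(4 + 11)*sqrt(11**2 + 194**2)) = -22*(-46948 - 242*sqrt(15) + 194*sqrt(121 + 37636) + sqrt(15)*sqrt(121 + 37636)) = -22*(-46948 - 242*sqrt(15) + 194*sqrt(37757) + sqrt(15)*sqrt(37757)) = -22*(-46948 - 242*sqrt(15) + 194*sqrt(37757) + sqrt(566355)) = -22*(-46948 + sqrt(566355) - 242*sqrt(15) + 194*sqrt(37757)) = 1032856 - 4268*sqrt(37757) - 22*sqrt(566355) + 5324*sqrt(15)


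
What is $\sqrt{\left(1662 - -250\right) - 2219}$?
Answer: $i \sqrt{307} \approx 17.521 i$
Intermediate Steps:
$\sqrt{\left(1662 - -250\right) - 2219} = \sqrt{\left(1662 + 250\right) - 2219} = \sqrt{1912 - 2219} = \sqrt{-307} = i \sqrt{307}$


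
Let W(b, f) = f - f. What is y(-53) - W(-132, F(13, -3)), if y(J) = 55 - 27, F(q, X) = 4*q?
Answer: 28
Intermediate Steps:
W(b, f) = 0
y(J) = 28
y(-53) - W(-132, F(13, -3)) = 28 - 1*0 = 28 + 0 = 28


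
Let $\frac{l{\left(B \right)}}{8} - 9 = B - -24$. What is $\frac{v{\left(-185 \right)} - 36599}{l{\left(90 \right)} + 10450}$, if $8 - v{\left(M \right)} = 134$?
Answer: $- \frac{36725}{11434} \approx -3.2119$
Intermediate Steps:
$l{\left(B \right)} = 264 + 8 B$ ($l{\left(B \right)} = 72 + 8 \left(B - -24\right) = 72 + 8 \left(B + 24\right) = 72 + 8 \left(24 + B\right) = 72 + \left(192 + 8 B\right) = 264 + 8 B$)
$v{\left(M \right)} = -126$ ($v{\left(M \right)} = 8 - 134 = -126$)
$\frac{v{\left(-185 \right)} - 36599}{l{\left(90 \right)} + 10450} = \frac{-126 - 36599}{\left(264 + 8 \cdot 90\right) + 10450} = - \frac{36725}{\left(264 + 720\right) + 10450} = - \frac{36725}{984 + 10450} = - \frac{36725}{11434}$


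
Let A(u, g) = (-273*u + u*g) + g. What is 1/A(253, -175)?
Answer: -1/113519 ≈ -8.8091e-6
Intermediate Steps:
A(u, g) = g - 273*u + g*u (A(u, g) = (-273*u + g*u) + g = g - 273*u + g*u)
1/A(253, -175) = 1/(-175 - 273*253 - 175*253) = 1/(-175 - 69069 - 44275) = 1/(-113519) = -1/113519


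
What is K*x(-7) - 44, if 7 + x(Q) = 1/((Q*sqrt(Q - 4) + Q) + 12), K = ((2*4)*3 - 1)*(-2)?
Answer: 78281/282 - 161*I*sqrt(11)/282 ≈ 277.59 - 1.8935*I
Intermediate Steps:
K = -46 (K = (8*3 - 1)*(-2) = (24 - 1)*(-2) = 23*(-2) = -46)
x(Q) = -7 + 1/(12 + Q + Q*sqrt(-4 + Q)) (x(Q) = -7 + 1/((Q*sqrt(Q - 4) + Q) + 12) = -7 + 1/((Q*sqrt(-4 + Q) + Q) + 12) = -7 + 1/((Q + Q*sqrt(-4 + Q)) + 12) = -7 + 1/(12 + Q + Q*sqrt(-4 + Q)))
K*x(-7) - 44 = -46*(-83 - 7*(-7) - 7*(-7)*sqrt(-4 - 7))/(12 - 7 - 7*sqrt(-4 - 7)) - 44 = -46*(-83 + 49 - 7*(-7)*sqrt(-11))/(12 - 7 - 7*I*sqrt(11)) - 44 = -46*(-83 + 49 - 7*(-7)*I*sqrt(11))/(12 - 7 - 7*I*sqrt(11)) - 44 = -46*(-83 + 49 + 49*I*sqrt(11))/(12 - 7 - 7*I*sqrt(11)) - 44 = -46*(-34 + 49*I*sqrt(11))/(5 - 7*I*sqrt(11)) - 44 = -44 - 46*(-34 + 49*I*sqrt(11))/(5 - 7*I*sqrt(11))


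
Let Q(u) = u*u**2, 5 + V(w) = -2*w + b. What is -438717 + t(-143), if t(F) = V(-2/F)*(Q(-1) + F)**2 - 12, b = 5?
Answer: -62821191/143 ≈ -4.3931e+5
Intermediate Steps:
V(w) = -2*w (V(w) = -5 + (-2*w + 5) = -5 + (5 - 2*w) = -2*w)
Q(u) = u**3
t(F) = -12 + 4*(-1 + F)**2/F (t(F) = (-(-4)/F)*((-1)**3 + F)**2 - 12 = (4/F)*(-1 + F)**2 - 12 = 4*(-1 + F)**2/F - 12 = -12 + 4*(-1 + F)**2/F)
-438717 + t(-143) = -438717 + (-12 + 4*(-1 - 143)**2/(-143)) = -438717 + (-12 + 4*(-1/143)*(-144)**2) = -438717 + (-12 + 4*(-1/143)*20736) = -438717 + (-12 - 82944/143) = -438717 - 84660/143 = -62821191/143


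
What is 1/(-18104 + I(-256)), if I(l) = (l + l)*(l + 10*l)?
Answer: 1/1423688 ≈ 7.0240e-7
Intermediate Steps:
I(l) = 22*l² (I(l) = (2*l)*(11*l) = 22*l²)
1/(-18104 + I(-256)) = 1/(-18104 + 22*(-256)²) = 1/(-18104 + 22*65536) = 1/(-18104 + 1441792) = 1/1423688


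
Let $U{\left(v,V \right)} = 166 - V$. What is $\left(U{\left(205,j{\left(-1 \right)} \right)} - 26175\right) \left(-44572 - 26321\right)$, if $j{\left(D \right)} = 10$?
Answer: $1844564967$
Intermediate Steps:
$\left(U{\left(205,j{\left(-1 \right)} \right)} - 26175\right) \left(-44572 - 26321\right) = \left(\left(166 - 10\right) - 26175\right) \left(-44572 - 26321\right) = \left(\left(166 - 10\right) - 26175\right) \left(-70893\right) = \left(156 - 26175\right) \left(-70893\right) = \left(-26019\right) \left(-70893\right) = 1844564967$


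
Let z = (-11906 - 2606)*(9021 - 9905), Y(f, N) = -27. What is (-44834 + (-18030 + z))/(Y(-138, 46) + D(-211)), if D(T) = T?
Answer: -6382872/119 ≈ -53638.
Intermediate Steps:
z = 12828608 (z = -14512*(-884) = 12828608)
(-44834 + (-18030 + z))/(Y(-138, 46) + D(-211)) = (-44834 + (-18030 + 12828608))/(-27 - 211) = (-44834 + 12810578)/(-238) = 12765744*(-1/238) = -6382872/119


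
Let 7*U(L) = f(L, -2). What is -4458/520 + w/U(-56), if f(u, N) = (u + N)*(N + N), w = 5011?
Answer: 2150723/15080 ≈ 142.62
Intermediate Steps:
f(u, N) = 2*N*(N + u) (f(u, N) = (N + u)*(2*N) = 2*N*(N + u))
U(L) = 8/7 - 4*L/7 (U(L) = (2*(-2)*(-2 + L))/7 = (8 - 4*L)/7 = 8/7 - 4*L/7)
-4458/520 + w/U(-56) = -4458/520 + 5011/(8/7 - 4/7*(-56)) = -4458*1/520 + 5011/(8/7 + 32) = -2229/260 + 5011/(232/7) = -2229/260 + 5011*(7/232) = -2229/260 + 35077/232 = 2150723/15080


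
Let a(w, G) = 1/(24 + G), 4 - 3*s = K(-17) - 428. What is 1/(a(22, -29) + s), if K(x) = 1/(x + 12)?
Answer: 15/2158 ≈ 0.0069509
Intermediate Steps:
K(x) = 1/(12 + x)
s = 2161/15 (s = 4/3 - (1/(12 - 17) - 428)/3 = 4/3 - (1/(-5) - 428)/3 = 4/3 - (-1/5 - 428)/3 = 4/3 - 1/3*(-2141/5) = 4/3 + 2141/15 = 2161/15 ≈ 144.07)
1/(a(22, -29) + s) = 1/(1/(24 - 29) + 2161/15) = 1/(1/(-5) + 2161/15) = 1/(-1/5 + 2161/15) = 1/(2158/15) = 15/2158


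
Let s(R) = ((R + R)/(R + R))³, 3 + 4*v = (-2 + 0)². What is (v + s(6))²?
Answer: 25/16 ≈ 1.5625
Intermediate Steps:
v = ¼ (v = -¾ + (-2 + 0)²/4 = -¾ + (¼)*(-2)² = -¾ + (¼)*4 = -¾ + 1 = ¼ ≈ 0.25000)
s(R) = 1 (s(R) = ((2*R)/((2*R)))³ = ((2*R)*(1/(2*R)))³ = 1³ = 1)
(v + s(6))² = (¼ + 1)² = (5/4)² = 25/16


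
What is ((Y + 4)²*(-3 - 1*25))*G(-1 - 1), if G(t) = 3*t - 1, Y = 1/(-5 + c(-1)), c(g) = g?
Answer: 25921/9 ≈ 2880.1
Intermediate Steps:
Y = -⅙ (Y = 1/(-5 - 1) = 1/(-6) = -⅙ ≈ -0.16667)
G(t) = -1 + 3*t
((Y + 4)²*(-3 - 1*25))*G(-1 - 1) = ((-⅙ + 4)²*(-3 - 1*25))*(-1 + 3*(-1 - 1)) = ((23/6)²*(-3 - 25))*(-1 + 3*(-2)) = ((529/36)*(-28))*(-1 - 6) = -3703/9*(-7) = 25921/9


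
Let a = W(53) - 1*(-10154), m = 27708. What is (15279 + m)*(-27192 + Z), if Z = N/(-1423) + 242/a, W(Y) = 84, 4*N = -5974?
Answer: -17028687424595343/14568674 ≈ -1.1689e+9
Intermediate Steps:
N = -2987/2 (N = (1/4)*(-5974) = -2987/2 ≈ -1493.5)
a = 10238 (a = 84 - 1*(-10154) = 84 + 10154 = 10238)
Z = 15634819/14568674 (Z = -2987/2/(-1423) + 242/10238 = -2987/2*(-1/1423) + 242*(1/10238) = 2987/2846 + 121/5119 = 15634819/14568674 ≈ 1.0732)
(15279 + m)*(-27192 + Z) = (15279 + 27708)*(-27192 + 15634819/14568674) = 42987*(-396135748589/14568674) = -17028687424595343/14568674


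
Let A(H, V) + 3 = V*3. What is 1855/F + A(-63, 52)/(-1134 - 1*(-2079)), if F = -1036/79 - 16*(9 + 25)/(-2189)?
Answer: -33644813449/233606940 ≈ -144.02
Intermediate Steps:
F = -2224828/172931 (F = -1036*1/79 - 16*34*(-1/2189) = -1036/79 - 544*(-1/2189) = -1036/79 + 544/2189 = -2224828/172931 ≈ -12.865)
A(H, V) = -3 + 3*V (A(H, V) = -3 + V*3 = -3 + 3*V)
1855/F + A(-63, 52)/(-1134 - 1*(-2079)) = 1855/(-2224828/172931) + (-3 + 3*52)/(-1134 - 1*(-2079)) = 1855*(-172931/2224828) + (-3 + 156)/(-1134 + 2079) = -320787005/2224828 + 153/945 = -320787005/2224828 + 153*(1/945) = -320787005/2224828 + 17/105 = -33644813449/233606940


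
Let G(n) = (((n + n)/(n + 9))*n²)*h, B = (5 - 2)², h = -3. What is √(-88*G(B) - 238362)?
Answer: 29*I*√258 ≈ 465.81*I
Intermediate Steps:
B = 9 (B = 3² = 9)
G(n) = -6*n³/(9 + n) (G(n) = (((n + n)/(n + 9))*n²)*(-3) = (((2*n)/(9 + n))*n²)*(-3) = ((2*n/(9 + n))*n²)*(-3) = (2*n³/(9 + n))*(-3) = -6*n³/(9 + n))
√(-88*G(B) - 238362) = √(-(-528)*9³/(9 + 9) - 238362) = √(-(-528)*729/18 - 238362) = √(-88*(-243) - 238362) = √(21384 - 238362) = √(-216978) = 29*I*√258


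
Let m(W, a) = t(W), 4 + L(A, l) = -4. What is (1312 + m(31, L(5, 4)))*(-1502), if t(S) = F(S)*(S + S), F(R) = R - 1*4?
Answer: -4484972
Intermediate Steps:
F(R) = -4 + R (F(R) = R - 4 = -4 + R)
L(A, l) = -8 (L(A, l) = -4 - 4 = -8)
t(S) = 2*S*(-4 + S) (t(S) = (-4 + S)*(S + S) = (-4 + S)*(2*S) = 2*S*(-4 + S))
m(W, a) = 2*W*(-4 + W)
(1312 + m(31, L(5, 4)))*(-1502) = (1312 + 2*31*(-4 + 31))*(-1502) = (1312 + 2*31*27)*(-1502) = (1312 + 1674)*(-1502) = 2986*(-1502) = -4484972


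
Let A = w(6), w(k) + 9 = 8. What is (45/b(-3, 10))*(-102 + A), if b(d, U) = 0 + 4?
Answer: -4635/4 ≈ -1158.8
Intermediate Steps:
b(d, U) = 4
w(k) = -1 (w(k) = -9 + 8 = -1)
A = -1
(45/b(-3, 10))*(-102 + A) = (45/4)*(-102 - 1) = (45*(¼))*(-103) = (45/4)*(-103) = -4635/4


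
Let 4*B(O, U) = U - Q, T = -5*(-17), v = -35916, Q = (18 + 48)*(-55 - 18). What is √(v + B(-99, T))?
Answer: I*√138761/2 ≈ 186.25*I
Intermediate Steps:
Q = -4818 (Q = 66*(-73) = -4818)
T = 85
B(O, U) = 2409/2 + U/4 (B(O, U) = (U - 1*(-4818))/4 = (U + 4818)/4 = (4818 + U)/4 = 2409/2 + U/4)
√(v + B(-99, T)) = √(-35916 + (2409/2 + (¼)*85)) = √(-35916 + (2409/2 + 85/4)) = √(-35916 + 4903/4) = √(-138761/4) = I*√138761/2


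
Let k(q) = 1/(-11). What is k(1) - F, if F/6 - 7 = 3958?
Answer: -261691/11 ≈ -23790.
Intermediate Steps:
F = 23790 (F = 42 + 6*3958 = 42 + 23748 = 23790)
k(q) = -1/11
k(1) - F = -1/11 - 1*23790 = -1/11 - 23790 = -261691/11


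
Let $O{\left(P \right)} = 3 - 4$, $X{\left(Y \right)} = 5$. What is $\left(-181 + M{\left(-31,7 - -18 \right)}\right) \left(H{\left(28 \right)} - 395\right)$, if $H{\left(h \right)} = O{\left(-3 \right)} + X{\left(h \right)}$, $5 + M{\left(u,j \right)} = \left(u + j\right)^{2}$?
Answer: $58650$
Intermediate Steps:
$O{\left(P \right)} = -1$
$M{\left(u,j \right)} = -5 + \left(j + u\right)^{2}$ ($M{\left(u,j \right)} = -5 + \left(u + j\right)^{2} = -5 + \left(j + u\right)^{2}$)
$H{\left(h \right)} = 4$ ($H{\left(h \right)} = -1 + 5 = 4$)
$\left(-181 + M{\left(-31,7 - -18 \right)}\right) \left(H{\left(28 \right)} - 395\right) = \left(-181 - \left(5 - \left(\left(7 - -18\right) - 31\right)^{2}\right)\right) \left(4 - 395\right) = \left(-181 - \left(5 - \left(\left(7 + 18\right) - 31\right)^{2}\right)\right) \left(-391\right) = \left(-181 - \left(5 - \left(25 - 31\right)^{2}\right)\right) \left(-391\right) = \left(-181 - \left(5 - \left(-6\right)^{2}\right)\right) \left(-391\right) = \left(-181 + \left(-5 + 36\right)\right) \left(-391\right) = \left(-181 + 31\right) \left(-391\right) = \left(-150\right) \left(-391\right) = 58650$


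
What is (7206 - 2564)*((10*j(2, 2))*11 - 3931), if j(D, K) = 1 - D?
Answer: -18758322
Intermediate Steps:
(7206 - 2564)*((10*j(2, 2))*11 - 3931) = (7206 - 2564)*((10*(1 - 1*2))*11 - 3931) = 4642*((10*(1 - 2))*11 - 3931) = 4642*((10*(-1))*11 - 3931) = 4642*(-10*11 - 3931) = 4642*(-110 - 3931) = 4642*(-4041) = -18758322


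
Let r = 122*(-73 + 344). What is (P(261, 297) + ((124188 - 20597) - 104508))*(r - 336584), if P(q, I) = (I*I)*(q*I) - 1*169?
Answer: -2075391155295774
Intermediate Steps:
r = 33062 (r = 122*271 = 33062)
P(q, I) = -169 + q*I³ (P(q, I) = I²*(I*q) - 169 = q*I³ - 169 = -169 + q*I³)
(P(261, 297) + ((124188 - 20597) - 104508))*(r - 336584) = ((-169 + 261*297³) + ((124188 - 20597) - 104508))*(33062 - 336584) = ((-169 + 261*26198073) + (103591 - 104508))*(-303522) = ((-169 + 6837697053) - 917)*(-303522) = (6837696884 - 917)*(-303522) = 6837695967*(-303522) = -2075391155295774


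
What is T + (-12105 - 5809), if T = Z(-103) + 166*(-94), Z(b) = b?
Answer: -33621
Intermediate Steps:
T = -15707 (T = -103 + 166*(-94) = -103 - 15604 = -15707)
T + (-12105 - 5809) = -15707 + (-12105 - 5809) = -15707 - 17914 = -33621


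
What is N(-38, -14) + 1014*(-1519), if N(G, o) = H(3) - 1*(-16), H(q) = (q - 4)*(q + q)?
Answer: -1540256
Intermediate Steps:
H(q) = 2*q*(-4 + q) (H(q) = (-4 + q)*(2*q) = 2*q*(-4 + q))
N(G, o) = 10 (N(G, o) = 2*3*(-4 + 3) - 1*(-16) = 2*3*(-1) + 16 = -6 + 16 = 10)
N(-38, -14) + 1014*(-1519) = 10 + 1014*(-1519) = 10 - 1540266 = -1540256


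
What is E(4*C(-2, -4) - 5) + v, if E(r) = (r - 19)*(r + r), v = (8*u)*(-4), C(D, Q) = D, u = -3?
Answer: 928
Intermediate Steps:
v = 96 (v = (8*(-3))*(-4) = -24*(-4) = 96)
E(r) = 2*r*(-19 + r) (E(r) = (-19 + r)*(2*r) = 2*r*(-19 + r))
E(4*C(-2, -4) - 5) + v = 2*(4*(-2) - 5)*(-19 + (4*(-2) - 5)) + 96 = 2*(-8 - 5)*(-19 + (-8 - 5)) + 96 = 2*(-13)*(-19 - 13) + 96 = 2*(-13)*(-32) + 96 = 832 + 96 = 928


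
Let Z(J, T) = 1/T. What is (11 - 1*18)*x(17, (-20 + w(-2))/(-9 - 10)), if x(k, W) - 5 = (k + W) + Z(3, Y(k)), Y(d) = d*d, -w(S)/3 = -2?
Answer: -874069/5491 ≈ -159.18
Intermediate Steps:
w(S) = 6 (w(S) = -3*(-2) = 6)
Y(d) = d**2
x(k, W) = 5 + W + k + k**(-2) (x(k, W) = 5 + ((k + W) + 1/(k**2)) = 5 + ((W + k) + k**(-2)) = 5 + (W + k + k**(-2)) = 5 + W + k + k**(-2))
(11 - 1*18)*x(17, (-20 + w(-2))/(-9 - 10)) = (11 - 1*18)*(5 + (-20 + 6)/(-9 - 10) + 17 + 17**(-2)) = (11 - 18)*(5 - 14/(-19) + 17 + 1/289) = -7*(5 - 14*(-1/19) + 17 + 1/289) = -7*(5 + 14/19 + 17 + 1/289) = -7*124867/5491 = -874069/5491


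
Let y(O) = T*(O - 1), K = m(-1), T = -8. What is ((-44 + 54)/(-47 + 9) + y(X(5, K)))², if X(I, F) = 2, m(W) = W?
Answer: 24649/361 ≈ 68.280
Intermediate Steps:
K = -1
y(O) = 8 - 8*O (y(O) = -8*(O - 1) = -8*(-1 + O) = 8 - 8*O)
((-44 + 54)/(-47 + 9) + y(X(5, K)))² = ((-44 + 54)/(-47 + 9) + (8 - 8*2))² = (10/(-38) + (8 - 16))² = (10*(-1/38) - 8)² = (-5/19 - 8)² = (-157/19)² = 24649/361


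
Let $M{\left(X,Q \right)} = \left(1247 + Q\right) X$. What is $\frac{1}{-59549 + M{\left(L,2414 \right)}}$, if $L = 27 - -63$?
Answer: $\frac{1}{269941} \approx 3.7045 \cdot 10^{-6}$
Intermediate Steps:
$L = 90$ ($L = 27 + 63 = 90$)
$M{\left(X,Q \right)} = X \left(1247 + Q\right)$
$\frac{1}{-59549 + M{\left(L,2414 \right)}} = \frac{1}{-59549 + 90 \left(1247 + 2414\right)} = \frac{1}{-59549 + 90 \cdot 3661} = \frac{1}{-59549 + 329490} = \frac{1}{269941}$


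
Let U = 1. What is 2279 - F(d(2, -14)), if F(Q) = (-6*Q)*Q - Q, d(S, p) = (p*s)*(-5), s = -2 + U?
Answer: 31609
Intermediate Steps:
s = -1 (s = -2 + 1 = -1)
d(S, p) = 5*p (d(S, p) = (p*(-1))*(-5) = -p*(-5) = 5*p)
F(Q) = -Q - 6*Q² (F(Q) = -6*Q² - Q = -Q - 6*Q²)
2279 - F(d(2, -14)) = 2279 - (-1)*5*(-14)*(1 + 6*(5*(-14))) = 2279 - (-1)*(-70)*(1 + 6*(-70)) = 2279 - (-1)*(-70)*(1 - 420) = 2279 - (-1)*(-70)*(-419) = 2279 - 1*(-29330) = 2279 + 29330 = 31609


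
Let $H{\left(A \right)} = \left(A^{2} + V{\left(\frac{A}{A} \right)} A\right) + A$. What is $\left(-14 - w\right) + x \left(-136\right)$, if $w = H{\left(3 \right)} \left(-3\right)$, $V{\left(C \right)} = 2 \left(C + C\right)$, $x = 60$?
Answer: $-8102$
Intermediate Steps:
$V{\left(C \right)} = 4 C$ ($V{\left(C \right)} = 2 \cdot 2 C = 4 C$)
$H{\left(A \right)} = A^{2} + 5 A$ ($H{\left(A \right)} = \left(A^{2} + 4 \frac{A}{A} A\right) + A = \left(A^{2} + 4 \cdot 1 A\right) + A = \left(A^{2} + 4 A\right) + A = A^{2} + 5 A$)
$w = -72$ ($w = 3 \left(5 + 3\right) \left(-3\right) = 3 \cdot 8 \left(-3\right) = 24 \left(-3\right) = -72$)
$\left(-14 - w\right) + x \left(-136\right) = \left(-14 - -72\right) + 60 \left(-136\right) = \left(-14 + 72\right) - 8160 = 58 - 8160 = -8102$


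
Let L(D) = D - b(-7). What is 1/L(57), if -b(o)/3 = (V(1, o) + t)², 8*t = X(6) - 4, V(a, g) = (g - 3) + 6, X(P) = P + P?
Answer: 1/84 ≈ 0.011905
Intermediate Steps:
X(P) = 2*P
V(a, g) = 3 + g (V(a, g) = (-3 + g) + 6 = 3 + g)
t = 1 (t = (2*6 - 4)/8 = (12 - 4)/8 = (⅛)*8 = 1)
b(o) = -3*(4 + o)² (b(o) = -3*((3 + o) + 1)² = -3*(4 + o)²)
L(D) = 27 + D (L(D) = D - (-3)*(4 - 7)² = D - (-3)*(-3)² = D - (-3)*9 = D - 1*(-27) = D + 27 = 27 + D)
1/L(57) = 1/(27 + 57) = 1/84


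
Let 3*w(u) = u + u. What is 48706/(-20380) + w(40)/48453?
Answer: -3539112527/1481208210 ≈ -2.3893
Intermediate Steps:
w(u) = 2*u/3 (w(u) = (u + u)/3 = (2*u)/3 = 2*u/3)
48706/(-20380) + w(40)/48453 = 48706/(-20380) + ((⅔)*40)/48453 = 48706*(-1/20380) + (80/3)*(1/48453) = -24353/10190 + 80/145359 = -3539112527/1481208210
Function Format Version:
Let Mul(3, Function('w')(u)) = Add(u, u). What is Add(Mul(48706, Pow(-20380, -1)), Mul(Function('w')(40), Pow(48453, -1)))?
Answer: Rational(-3539112527, 1481208210) ≈ -2.3893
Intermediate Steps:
Function('w')(u) = Mul(Rational(2, 3), u) (Function('w')(u) = Mul(Rational(1, 3), Add(u, u)) = Mul(Rational(1, 3), Mul(2, u)) = Mul(Rational(2, 3), u))
Add(Mul(48706, Pow(-20380, -1)), Mul(Function('w')(40), Pow(48453, -1))) = Add(Mul(48706, Pow(-20380, -1)), Mul(Mul(Rational(2, 3), 40), Pow(48453, -1))) = Add(Mul(48706, Rational(-1, 20380)), Mul(Rational(80, 3), Rational(1, 48453))) = Add(Rational(-24353, 10190), Rational(80, 145359)) = Rational(-3539112527, 1481208210)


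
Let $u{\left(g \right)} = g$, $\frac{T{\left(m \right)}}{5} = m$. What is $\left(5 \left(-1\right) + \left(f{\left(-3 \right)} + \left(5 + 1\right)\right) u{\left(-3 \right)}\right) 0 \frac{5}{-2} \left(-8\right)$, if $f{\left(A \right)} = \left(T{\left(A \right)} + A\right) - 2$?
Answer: $0$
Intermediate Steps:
$T{\left(m \right)} = 5 m$
$f{\left(A \right)} = -2 + 6 A$ ($f{\left(A \right)} = \left(5 A + A\right) - 2 = 6 A - 2 = -2 + 6 A$)
$\left(5 \left(-1\right) + \left(f{\left(-3 \right)} + \left(5 + 1\right)\right) u{\left(-3 \right)}\right) 0 \frac{5}{-2} \left(-8\right) = \left(5 \left(-1\right) + \left(\left(-2 + 6 \left(-3\right)\right) + \left(5 + 1\right)\right) \left(-3\right)\right) 0 \frac{5}{-2} \left(-8\right) = \left(-5 + \left(\left(-2 - 18\right) + 6\right) \left(-3\right)\right) 0 \cdot 5 \left(- \frac{1}{2}\right) \left(-8\right) = \left(-5 + \left(-20 + 6\right) \left(-3\right)\right) 0 \left(- \frac{5}{2}\right) \left(-8\right) = \left(-5 - -42\right) 0 \left(-8\right) = \left(-5 + 42\right) 0 = 37 \cdot 0 = 0$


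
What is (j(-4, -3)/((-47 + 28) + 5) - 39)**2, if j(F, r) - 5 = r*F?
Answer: 316969/196 ≈ 1617.2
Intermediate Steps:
j(F, r) = 5 + F*r (j(F, r) = 5 + r*F = 5 + F*r)
(j(-4, -3)/((-47 + 28) + 5) - 39)**2 = ((5 - 4*(-3))/((-47 + 28) + 5) - 39)**2 = ((5 + 12)/(-19 + 5) - 39)**2 = (17/(-14) - 39)**2 = (17*(-1/14) - 39)**2 = (-17/14 - 39)**2 = (-563/14)**2 = 316969/196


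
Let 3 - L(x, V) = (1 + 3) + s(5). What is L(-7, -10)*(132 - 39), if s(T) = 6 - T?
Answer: -186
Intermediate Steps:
L(x, V) = -2 (L(x, V) = 3 - ((1 + 3) + (6 - 1*5)) = 3 - (4 + (6 - 5)) = 3 - (4 + 1) = 3 - 1*5 = 3 - 5 = -2)
L(-7, -10)*(132 - 39) = -2*(132 - 39) = -2*93 = -186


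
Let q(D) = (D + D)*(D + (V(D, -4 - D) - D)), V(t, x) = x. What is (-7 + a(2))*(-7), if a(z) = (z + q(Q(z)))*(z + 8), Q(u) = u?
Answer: 1589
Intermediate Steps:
q(D) = 2*D*(-4 - D) (q(D) = (D + D)*(D + ((-4 - D) - D)) = (2*D)*(D + (-4 - 2*D)) = (2*D)*(-4 - D) = 2*D*(-4 - D))
a(z) = (8 + z)*(z - 2*z*(4 + z)) (a(z) = (z - 2*z*(4 + z))*(z + 8) = (z - 2*z*(4 + z))*(8 + z) = (8 + z)*(z - 2*z*(4 + z)))
(-7 + a(2))*(-7) = (-7 + 2*(-56 - 23*2 - 2*2**2))*(-7) = (-7 + 2*(-56 - 46 - 2*4))*(-7) = (-7 + 2*(-56 - 46 - 8))*(-7) = (-7 + 2*(-110))*(-7) = (-7 - 220)*(-7) = -227*(-7) = 1589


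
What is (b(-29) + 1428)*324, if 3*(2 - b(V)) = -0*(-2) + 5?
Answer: 462780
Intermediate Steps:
b(V) = ⅓ (b(V) = 2 - (-0*(-2) + 5)/3 = 2 - (-4*0 + 5)/3 = 2 - (0 + 5)/3 = 2 - ⅓*5 = 2 - 5/3 = ⅓)
(b(-29) + 1428)*324 = (⅓ + 1428)*324 = (4285/3)*324 = 462780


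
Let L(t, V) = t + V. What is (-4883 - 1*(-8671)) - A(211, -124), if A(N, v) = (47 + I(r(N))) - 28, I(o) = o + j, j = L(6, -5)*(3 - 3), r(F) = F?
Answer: 3558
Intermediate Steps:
L(t, V) = V + t
j = 0 (j = (-5 + 6)*(3 - 3) = 1*0 = 0)
I(o) = o (I(o) = o + 0 = o)
A(N, v) = 19 + N (A(N, v) = (47 + N) - 28 = 19 + N)
(-4883 - 1*(-8671)) - A(211, -124) = (-4883 - 1*(-8671)) - (19 + 211) = (-4883 + 8671) - 1*230 = 3788 - 230 = 3558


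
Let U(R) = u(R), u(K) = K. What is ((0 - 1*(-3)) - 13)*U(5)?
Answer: -50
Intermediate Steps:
U(R) = R
((0 - 1*(-3)) - 13)*U(5) = ((0 - 1*(-3)) - 13)*5 = ((0 + 3) - 13)*5 = (3 - 13)*5 = -10*5 = -50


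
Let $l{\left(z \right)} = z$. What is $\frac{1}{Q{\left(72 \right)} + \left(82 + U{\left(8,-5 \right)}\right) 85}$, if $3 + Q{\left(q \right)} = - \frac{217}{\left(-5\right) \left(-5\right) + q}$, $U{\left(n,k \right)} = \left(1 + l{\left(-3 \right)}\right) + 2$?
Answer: $\frac{97}{675582} \approx 0.00014358$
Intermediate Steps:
$U{\left(n,k \right)} = 0$ ($U{\left(n,k \right)} = \left(1 - 3\right) + 2 = -2 + 2 = 0$)
$Q{\left(q \right)} = -3 - \frac{217}{25 + q}$ ($Q{\left(q \right)} = -3 - \frac{217}{\left(-5\right) \left(-5\right) + q} = -3 - \frac{217}{25 + q}$)
$\frac{1}{Q{\left(72 \right)} + \left(82 + U{\left(8,-5 \right)}\right) 85} = \frac{1}{\frac{-292 - 216}{25 + 72} + \left(82 + 0\right) 85} = \frac{1}{\frac{-292 - 216}{97} + 82 \cdot 85} = \frac{1}{\frac{1}{97} \left(-508\right) + 6970} = \frac{1}{- \frac{508}{97} + 6970} = \frac{1}{\frac{675582}{97}} = \frac{97}{675582}$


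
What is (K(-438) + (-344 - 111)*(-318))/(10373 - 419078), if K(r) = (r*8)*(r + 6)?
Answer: -552806/136235 ≈ -4.0577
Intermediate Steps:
K(r) = 8*r*(6 + r) (K(r) = (8*r)*(6 + r) = 8*r*(6 + r))
(K(-438) + (-344 - 111)*(-318))/(10373 - 419078) = (8*(-438)*(6 - 438) + (-344 - 111)*(-318))/(10373 - 419078) = (8*(-438)*(-432) - 455*(-318))/(-408705) = (1513728 + 144690)*(-1/408705) = 1658418*(-1/408705) = -552806/136235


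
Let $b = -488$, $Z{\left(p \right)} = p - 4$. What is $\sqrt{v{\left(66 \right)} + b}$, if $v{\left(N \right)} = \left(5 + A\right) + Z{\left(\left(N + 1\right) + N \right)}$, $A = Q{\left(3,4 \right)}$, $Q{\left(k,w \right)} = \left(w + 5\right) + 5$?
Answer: $2 i \sqrt{85} \approx 18.439 i$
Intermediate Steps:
$Z{\left(p \right)} = -4 + p$
$Q{\left(k,w \right)} = 10 + w$ ($Q{\left(k,w \right)} = \left(5 + w\right) + 5 = 10 + w$)
$A = 14$ ($A = 10 + 4 = 14$)
$v{\left(N \right)} = 16 + 2 N$ ($v{\left(N \right)} = \left(5 + 14\right) + \left(-4 + \left(\left(N + 1\right) + N\right)\right) = 19 + \left(-4 + \left(\left(1 + N\right) + N\right)\right) = 19 + \left(-4 + \left(1 + 2 N\right)\right) = 19 + \left(-3 + 2 N\right) = 16 + 2 N$)
$\sqrt{v{\left(66 \right)} + b} = \sqrt{\left(16 + 2 \cdot 66\right) - 488} = \sqrt{\left(16 + 132\right) - 488} = \sqrt{148 - 488} = \sqrt{-340} = 2 i \sqrt{85}$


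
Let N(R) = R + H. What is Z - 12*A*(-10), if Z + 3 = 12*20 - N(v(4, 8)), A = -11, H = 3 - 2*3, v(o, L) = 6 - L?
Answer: -1078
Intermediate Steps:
H = -3 (H = 3 - 6 = -3)
N(R) = -3 + R (N(R) = R - 3 = -3 + R)
Z = 242 (Z = -3 + (12*20 - (-3 + (6 - 1*8))) = -3 + (240 - (-3 + (6 - 8))) = -3 + (240 - (-3 - 2)) = -3 + (240 - 1*(-5)) = -3 + (240 + 5) = -3 + 245 = 242)
Z - 12*A*(-10) = 242 - 12*(-11)*(-10) = 242 - (-132)*(-10) = 242 - 1*1320 = 242 - 1320 = -1078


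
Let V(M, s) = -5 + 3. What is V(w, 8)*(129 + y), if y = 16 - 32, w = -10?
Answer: -226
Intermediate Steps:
V(M, s) = -2
y = -16
V(w, 8)*(129 + y) = -2*(129 - 16) = -2*113 = -226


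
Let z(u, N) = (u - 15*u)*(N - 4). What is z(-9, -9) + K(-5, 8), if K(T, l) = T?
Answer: -1643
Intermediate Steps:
z(u, N) = -14*u*(-4 + N) (z(u, N) = (-14*u)*(-4 + N) = -14*u*(-4 + N))
z(-9, -9) + K(-5, 8) = 14*(-9)*(4 - 1*(-9)) - 5 = 14*(-9)*(4 + 9) - 5 = 14*(-9)*13 - 5 = -1638 - 5 = -1643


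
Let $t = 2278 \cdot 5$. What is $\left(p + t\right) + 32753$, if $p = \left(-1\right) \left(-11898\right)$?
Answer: $56041$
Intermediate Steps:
$t = 11390$
$p = 11898$
$\left(p + t\right) + 32753 = \left(11898 + 11390\right) + 32753 = 23288 + 32753 = 56041$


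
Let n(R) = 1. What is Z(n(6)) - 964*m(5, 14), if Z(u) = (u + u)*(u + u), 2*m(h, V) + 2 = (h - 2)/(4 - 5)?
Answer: 2414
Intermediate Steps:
m(h, V) = -h/2 (m(h, V) = -1 + ((h - 2)/(4 - 5))/2 = -1 + ((-2 + h)/(-1))/2 = -1 + ((-2 + h)*(-1))/2 = -1 + (2 - h)/2 = -1 + (1 - h/2) = -h/2)
Z(u) = 4*u² (Z(u) = (2*u)*(2*u) = 4*u²)
Z(n(6)) - 964*m(5, 14) = 4*1² - (-482)*5 = 4*1 - 964*(-5/2) = 4 + 2410 = 2414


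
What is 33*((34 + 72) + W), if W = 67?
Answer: 5709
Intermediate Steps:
33*((34 + 72) + W) = 33*((34 + 72) + 67) = 33*(106 + 67) = 33*173 = 5709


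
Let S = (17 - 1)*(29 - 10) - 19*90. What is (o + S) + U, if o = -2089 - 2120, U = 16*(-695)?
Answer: -16735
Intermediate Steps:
U = -11120
o = -4209
S = -1406 (S = 16*19 - 1710 = 304 - 1710 = -1406)
(o + S) + U = (-4209 - 1406) - 11120 = -5615 - 11120 = -16735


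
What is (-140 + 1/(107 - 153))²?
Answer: 41486481/2116 ≈ 19606.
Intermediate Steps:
(-140 + 1/(107 - 153))² = (-140 + 1/(-46))² = (-140 - 1/46)² = (-6441/46)² = 41486481/2116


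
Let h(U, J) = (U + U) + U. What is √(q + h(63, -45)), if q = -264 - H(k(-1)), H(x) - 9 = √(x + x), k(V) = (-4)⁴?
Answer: 2*√(-21 - 4*√2) ≈ 10.326*I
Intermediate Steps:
k(V) = 256
H(x) = 9 + √2*√x (H(x) = 9 + √(x + x) = 9 + √(2*x) = 9 + √2*√x)
h(U, J) = 3*U (h(U, J) = 2*U + U = 3*U)
q = -273 - 16*√2 (q = -264 - (9 + √2*√256) = -264 - (9 + √2*16) = -264 - (9 + 16*√2) = -264 + (-9 - 16*√2) = -273 - 16*√2 ≈ -295.63)
√(q + h(63, -45)) = √((-273 - 16*√2) + 3*63) = √((-273 - 16*√2) + 189) = √(-84 - 16*√2)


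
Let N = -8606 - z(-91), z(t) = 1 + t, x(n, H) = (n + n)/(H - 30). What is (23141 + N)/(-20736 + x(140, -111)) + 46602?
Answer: 136264795587/2924056 ≈ 46601.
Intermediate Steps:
x(n, H) = 2*n/(-30 + H) (x(n, H) = (2*n)/(-30 + H) = 2*n/(-30 + H))
N = -8516 (N = -8606 - (1 - 91) = -8606 - 1*(-90) = -8606 + 90 = -8516)
(23141 + N)/(-20736 + x(140, -111)) + 46602 = (23141 - 8516)/(-20736 + 2*140/(-30 - 111)) + 46602 = 14625/(-20736 + 2*140/(-141)) + 46602 = 14625/(-20736 + 2*140*(-1/141)) + 46602 = 14625/(-20736 - 280/141) + 46602 = 14625/(-2924056/141) + 46602 = 14625*(-141/2924056) + 46602 = -2062125/2924056 + 46602 = 136264795587/2924056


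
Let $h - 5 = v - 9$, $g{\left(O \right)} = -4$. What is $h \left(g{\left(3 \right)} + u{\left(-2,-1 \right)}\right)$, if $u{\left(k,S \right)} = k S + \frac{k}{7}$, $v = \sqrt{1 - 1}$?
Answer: $\frac{64}{7} \approx 9.1429$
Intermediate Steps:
$v = 0$ ($v = \sqrt{0} = 0$)
$u{\left(k,S \right)} = \frac{k}{7} + S k$ ($u{\left(k,S \right)} = S k + k \frac{1}{7} = S k + \frac{k}{7} = \frac{k}{7} + S k$)
$h = -4$ ($h = 5 + \left(0 - 9\right) = 5 - 9 = -4$)
$h \left(g{\left(3 \right)} + u{\left(-2,-1 \right)}\right) = - 4 \left(-4 - 2 \left(\frac{1}{7} - 1\right)\right) = - 4 \left(-4 - - \frac{12}{7}\right) = - 4 \left(-4 + \frac{12}{7}\right) = \left(-4\right) \left(- \frac{16}{7}\right) = \frac{64}{7}$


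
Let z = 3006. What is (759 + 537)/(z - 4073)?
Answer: -1296/1067 ≈ -1.2146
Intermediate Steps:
(759 + 537)/(z - 4073) = (759 + 537)/(3006 - 4073) = 1296/(-1067) = 1296*(-1/1067) = -1296/1067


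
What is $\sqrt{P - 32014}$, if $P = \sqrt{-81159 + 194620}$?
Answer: $\sqrt{-32014 + \sqrt{113461}} \approx 177.98 i$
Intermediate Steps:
$P = \sqrt{113461} \approx 336.84$
$\sqrt{P - 32014} = \sqrt{\sqrt{113461} - 32014} = \sqrt{-32014 + \sqrt{113461}}$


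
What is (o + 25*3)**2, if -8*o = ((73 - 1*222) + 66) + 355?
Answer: 1681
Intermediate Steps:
o = -34 (o = -(((73 - 1*222) + 66) + 355)/8 = -(((73 - 222) + 66) + 355)/8 = -((-149 + 66) + 355)/8 = -(-83 + 355)/8 = -1/8*272 = -34)
(o + 25*3)**2 = (-34 + 25*3)**2 = (-34 + 75)**2 = 41**2 = 1681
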